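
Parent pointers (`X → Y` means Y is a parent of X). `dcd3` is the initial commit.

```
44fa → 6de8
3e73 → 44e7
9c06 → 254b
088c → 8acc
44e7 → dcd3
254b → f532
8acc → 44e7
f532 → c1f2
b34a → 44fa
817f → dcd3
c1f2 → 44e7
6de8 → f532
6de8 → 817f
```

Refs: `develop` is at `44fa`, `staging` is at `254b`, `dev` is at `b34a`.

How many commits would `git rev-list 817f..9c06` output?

5

Reachable from 9c06: {254b, 44e7, 9c06, c1f2, dcd3, f532}.
Reachable from 817f: {817f, dcd3}.
In 9c06's history but not 817f's: {254b, 44e7, 9c06, c1f2, f532} — 5 commits.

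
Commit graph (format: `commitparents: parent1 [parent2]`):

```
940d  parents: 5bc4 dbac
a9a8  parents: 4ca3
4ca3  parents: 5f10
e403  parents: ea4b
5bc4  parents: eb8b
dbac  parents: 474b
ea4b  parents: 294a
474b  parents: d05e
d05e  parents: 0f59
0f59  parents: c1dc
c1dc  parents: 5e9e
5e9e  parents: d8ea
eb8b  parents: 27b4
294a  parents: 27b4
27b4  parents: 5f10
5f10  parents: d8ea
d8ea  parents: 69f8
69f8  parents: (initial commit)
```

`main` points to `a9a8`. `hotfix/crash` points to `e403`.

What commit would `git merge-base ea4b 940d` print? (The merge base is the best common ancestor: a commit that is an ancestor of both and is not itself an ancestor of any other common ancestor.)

27b4

Ancestors of ea4b: {27b4, 294a, 5f10, 69f8, d8ea, ea4b}.
Ancestors of 940d: {0f59, 27b4, 474b, 5bc4, 5e9e, 5f10, 69f8, 940d, c1dc, d05e, d8ea, dbac, eb8b}.
Common ancestors: {27b4, 5f10, 69f8, d8ea}.
Among these, 27b4 is not an ancestor of any other common ancestor — it is the merge base.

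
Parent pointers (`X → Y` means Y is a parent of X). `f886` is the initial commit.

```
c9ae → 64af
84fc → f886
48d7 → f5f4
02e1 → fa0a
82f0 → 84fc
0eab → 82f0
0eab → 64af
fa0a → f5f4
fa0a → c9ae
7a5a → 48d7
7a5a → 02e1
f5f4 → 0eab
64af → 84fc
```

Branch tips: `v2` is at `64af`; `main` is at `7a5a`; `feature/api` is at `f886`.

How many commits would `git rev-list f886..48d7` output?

Reachable from 48d7: {0eab, 48d7, 64af, 82f0, 84fc, f5f4, f886}.
Reachable from f886: {f886}.
In 48d7's history but not f886's: {0eab, 48d7, 64af, 82f0, 84fc, f5f4} — 6 commits.

6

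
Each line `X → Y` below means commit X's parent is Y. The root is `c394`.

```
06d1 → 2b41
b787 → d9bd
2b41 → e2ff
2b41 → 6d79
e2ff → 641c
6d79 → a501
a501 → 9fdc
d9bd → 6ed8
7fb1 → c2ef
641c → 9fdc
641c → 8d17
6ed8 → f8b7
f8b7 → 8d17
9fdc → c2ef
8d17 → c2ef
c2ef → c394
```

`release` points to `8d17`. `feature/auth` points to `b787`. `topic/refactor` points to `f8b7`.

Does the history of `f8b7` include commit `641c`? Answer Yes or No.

No

Ancestors of f8b7: {8d17, c2ef, c394, f8b7}.
641c is not in that set, so it is not an ancestor of f8b7.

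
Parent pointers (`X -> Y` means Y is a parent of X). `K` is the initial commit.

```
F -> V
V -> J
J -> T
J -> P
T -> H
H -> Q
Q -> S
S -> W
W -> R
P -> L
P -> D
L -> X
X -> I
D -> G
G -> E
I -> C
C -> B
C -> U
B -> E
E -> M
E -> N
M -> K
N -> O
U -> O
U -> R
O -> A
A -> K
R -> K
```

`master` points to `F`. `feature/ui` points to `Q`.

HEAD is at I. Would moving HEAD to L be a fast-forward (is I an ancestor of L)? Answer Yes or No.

Yes

A fast-forward from I to L is possible iff I is an ancestor of L.
Ancestors of L: {A, B, C, E, I, K, L, M, N, O, R, U, X}.
I is among them, so fast-forward is possible.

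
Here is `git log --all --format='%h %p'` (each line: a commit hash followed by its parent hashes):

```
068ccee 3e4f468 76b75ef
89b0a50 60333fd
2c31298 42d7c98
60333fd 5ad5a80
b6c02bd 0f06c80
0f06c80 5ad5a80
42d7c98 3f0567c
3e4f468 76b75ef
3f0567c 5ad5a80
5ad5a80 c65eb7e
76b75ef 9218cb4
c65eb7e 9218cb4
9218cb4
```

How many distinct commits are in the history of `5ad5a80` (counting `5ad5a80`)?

3

Walking parent pointers from 5ad5a80: reachable set = {5ad5a80, 9218cb4, c65eb7e}.
That is 3 commits.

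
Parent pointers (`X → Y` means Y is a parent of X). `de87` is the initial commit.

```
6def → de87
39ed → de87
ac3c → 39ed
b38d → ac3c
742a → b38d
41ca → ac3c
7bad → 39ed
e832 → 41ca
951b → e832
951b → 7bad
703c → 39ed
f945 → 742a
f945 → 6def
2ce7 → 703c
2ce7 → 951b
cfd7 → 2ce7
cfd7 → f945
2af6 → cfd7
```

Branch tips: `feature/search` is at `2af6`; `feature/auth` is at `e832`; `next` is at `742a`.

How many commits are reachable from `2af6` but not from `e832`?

10

Reachable from 2af6: {2af6, 2ce7, 39ed, 41ca, 6def, 703c, 742a, 7bad, 951b, ac3c, b38d, cfd7, de87, e832, f945}.
Reachable from e832: {39ed, 41ca, ac3c, de87, e832}.
In 2af6's history but not e832's: {2af6, 2ce7, 6def, 703c, 742a, 7bad, 951b, b38d, cfd7, f945} — 10 commits.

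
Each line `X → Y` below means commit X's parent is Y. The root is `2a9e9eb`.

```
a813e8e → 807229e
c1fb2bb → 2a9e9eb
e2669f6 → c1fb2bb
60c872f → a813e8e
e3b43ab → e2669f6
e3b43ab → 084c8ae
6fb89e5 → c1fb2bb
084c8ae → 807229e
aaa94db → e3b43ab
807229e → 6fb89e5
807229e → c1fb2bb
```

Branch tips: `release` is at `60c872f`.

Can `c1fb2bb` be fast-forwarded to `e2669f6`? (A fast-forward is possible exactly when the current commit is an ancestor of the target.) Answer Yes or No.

Yes

A fast-forward from c1fb2bb to e2669f6 is possible iff c1fb2bb is an ancestor of e2669f6.
Ancestors of e2669f6: {2a9e9eb, c1fb2bb, e2669f6}.
c1fb2bb is among them, so fast-forward is possible.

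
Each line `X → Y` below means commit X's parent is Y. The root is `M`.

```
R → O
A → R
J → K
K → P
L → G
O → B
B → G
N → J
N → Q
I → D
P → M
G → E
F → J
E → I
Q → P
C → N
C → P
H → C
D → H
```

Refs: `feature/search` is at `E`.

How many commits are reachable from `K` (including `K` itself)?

3

Walking parent pointers from K: reachable set = {K, M, P}.
That is 3 commits.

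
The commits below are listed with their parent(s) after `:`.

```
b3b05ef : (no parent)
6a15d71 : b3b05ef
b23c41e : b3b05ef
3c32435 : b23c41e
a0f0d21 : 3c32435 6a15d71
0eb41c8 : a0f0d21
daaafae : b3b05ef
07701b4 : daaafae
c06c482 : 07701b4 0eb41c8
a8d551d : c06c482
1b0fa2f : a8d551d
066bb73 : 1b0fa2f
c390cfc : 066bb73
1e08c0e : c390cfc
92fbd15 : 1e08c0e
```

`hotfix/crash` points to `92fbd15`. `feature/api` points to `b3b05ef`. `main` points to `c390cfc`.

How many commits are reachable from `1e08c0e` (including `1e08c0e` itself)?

14

Walking parent pointers from 1e08c0e: reachable set = {066bb73, 07701b4, 0eb41c8, 1b0fa2f, 1e08c0e, 3c32435, 6a15d71, a0f0d21, a8d551d, b23c41e, b3b05ef, c06c482, c390cfc, daaafae}.
That is 14 commits.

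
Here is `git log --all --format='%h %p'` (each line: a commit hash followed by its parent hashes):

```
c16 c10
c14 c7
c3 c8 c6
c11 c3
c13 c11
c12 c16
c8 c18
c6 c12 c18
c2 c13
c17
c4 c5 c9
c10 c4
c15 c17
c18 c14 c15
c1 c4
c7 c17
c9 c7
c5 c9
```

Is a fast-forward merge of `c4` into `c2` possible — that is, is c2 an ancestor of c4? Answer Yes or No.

A fast-forward from c2 to c4 is possible iff c2 is an ancestor of c4.
Ancestors of c4: {c17, c4, c5, c7, c9}.
c2 is not among them, so fast-forward is not possible.

No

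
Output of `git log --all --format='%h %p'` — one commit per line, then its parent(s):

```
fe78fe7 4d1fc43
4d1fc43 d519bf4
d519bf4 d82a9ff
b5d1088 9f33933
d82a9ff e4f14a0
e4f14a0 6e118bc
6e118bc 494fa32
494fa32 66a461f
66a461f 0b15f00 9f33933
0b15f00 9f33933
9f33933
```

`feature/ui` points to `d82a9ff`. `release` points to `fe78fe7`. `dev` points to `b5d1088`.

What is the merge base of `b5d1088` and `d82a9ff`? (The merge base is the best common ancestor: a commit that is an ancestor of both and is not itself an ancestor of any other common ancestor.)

Ancestors of b5d1088: {9f33933, b5d1088}.
Ancestors of d82a9ff: {0b15f00, 494fa32, 66a461f, 6e118bc, 9f33933, d82a9ff, e4f14a0}.
Common ancestors: {9f33933}.
The only common ancestor is 9f33933, so it is the merge base.

9f33933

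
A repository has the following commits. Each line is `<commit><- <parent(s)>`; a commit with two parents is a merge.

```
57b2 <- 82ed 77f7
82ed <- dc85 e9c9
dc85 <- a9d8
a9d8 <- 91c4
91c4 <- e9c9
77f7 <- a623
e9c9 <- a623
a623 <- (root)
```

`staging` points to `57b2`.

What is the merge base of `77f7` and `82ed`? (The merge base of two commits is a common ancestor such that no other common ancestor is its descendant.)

a623

Ancestors of 77f7: {77f7, a623}.
Ancestors of 82ed: {82ed, 91c4, a623, a9d8, dc85, e9c9}.
Common ancestors: {a623}.
The only common ancestor is a623, so it is the merge base.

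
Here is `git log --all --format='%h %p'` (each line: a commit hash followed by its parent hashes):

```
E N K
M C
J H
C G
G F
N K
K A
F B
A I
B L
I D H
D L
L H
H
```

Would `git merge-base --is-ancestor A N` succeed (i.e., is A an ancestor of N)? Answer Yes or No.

Ancestors of N (commits reachable by following parents): {A, D, H, I, K, L, N}.
A is in that set, so it is an ancestor of N.

Yes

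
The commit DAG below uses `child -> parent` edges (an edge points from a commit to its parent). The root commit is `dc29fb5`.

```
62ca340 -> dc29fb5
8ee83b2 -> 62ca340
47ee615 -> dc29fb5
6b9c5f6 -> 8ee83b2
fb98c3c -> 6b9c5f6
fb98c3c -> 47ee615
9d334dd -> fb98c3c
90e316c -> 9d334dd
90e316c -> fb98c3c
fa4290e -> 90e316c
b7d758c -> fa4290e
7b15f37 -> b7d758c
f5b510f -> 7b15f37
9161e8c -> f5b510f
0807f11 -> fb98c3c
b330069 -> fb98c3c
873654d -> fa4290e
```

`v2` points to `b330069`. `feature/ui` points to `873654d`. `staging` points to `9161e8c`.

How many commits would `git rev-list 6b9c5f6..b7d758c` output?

Reachable from b7d758c: {47ee615, 62ca340, 6b9c5f6, 8ee83b2, 90e316c, 9d334dd, b7d758c, dc29fb5, fa4290e, fb98c3c}.
Reachable from 6b9c5f6: {62ca340, 6b9c5f6, 8ee83b2, dc29fb5}.
In b7d758c's history but not 6b9c5f6's: {47ee615, 90e316c, 9d334dd, b7d758c, fa4290e, fb98c3c} — 6 commits.

6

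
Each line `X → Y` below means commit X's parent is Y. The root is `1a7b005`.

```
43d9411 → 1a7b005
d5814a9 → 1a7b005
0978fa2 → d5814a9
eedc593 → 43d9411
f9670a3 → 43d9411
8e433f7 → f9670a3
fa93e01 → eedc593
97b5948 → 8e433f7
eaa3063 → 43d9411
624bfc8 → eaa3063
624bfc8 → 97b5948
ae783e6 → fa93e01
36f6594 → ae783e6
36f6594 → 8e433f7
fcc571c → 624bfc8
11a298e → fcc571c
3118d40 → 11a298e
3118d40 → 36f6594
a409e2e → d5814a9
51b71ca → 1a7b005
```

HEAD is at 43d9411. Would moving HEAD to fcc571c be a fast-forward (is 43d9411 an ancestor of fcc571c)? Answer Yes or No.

A fast-forward from 43d9411 to fcc571c is possible iff 43d9411 is an ancestor of fcc571c.
Ancestors of fcc571c: {1a7b005, 43d9411, 624bfc8, 8e433f7, 97b5948, eaa3063, f9670a3, fcc571c}.
43d9411 is among them, so fast-forward is possible.

Yes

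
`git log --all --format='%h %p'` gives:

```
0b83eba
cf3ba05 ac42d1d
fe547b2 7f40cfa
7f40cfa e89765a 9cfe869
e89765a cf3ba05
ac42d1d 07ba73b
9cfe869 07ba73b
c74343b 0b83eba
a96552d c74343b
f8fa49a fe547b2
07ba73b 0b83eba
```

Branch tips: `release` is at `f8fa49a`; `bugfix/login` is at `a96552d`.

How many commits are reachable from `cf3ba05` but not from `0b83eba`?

3

Reachable from cf3ba05: {07ba73b, 0b83eba, ac42d1d, cf3ba05}.
Reachable from 0b83eba: {0b83eba}.
In cf3ba05's history but not 0b83eba's: {07ba73b, ac42d1d, cf3ba05} — 3 commits.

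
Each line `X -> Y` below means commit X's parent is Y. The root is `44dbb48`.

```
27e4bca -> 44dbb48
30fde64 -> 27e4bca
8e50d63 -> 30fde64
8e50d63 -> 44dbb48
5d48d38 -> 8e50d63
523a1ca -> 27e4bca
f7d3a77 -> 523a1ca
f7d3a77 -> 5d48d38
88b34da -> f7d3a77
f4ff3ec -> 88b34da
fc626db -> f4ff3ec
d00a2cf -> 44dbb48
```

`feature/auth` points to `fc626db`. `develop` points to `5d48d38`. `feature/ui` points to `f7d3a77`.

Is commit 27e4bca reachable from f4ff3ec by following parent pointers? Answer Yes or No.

Yes

Ancestors of f4ff3ec (commits reachable by following parents): {27e4bca, 30fde64, 44dbb48, 523a1ca, 5d48d38, 88b34da, 8e50d63, f4ff3ec, f7d3a77}.
27e4bca is in that set, so it is an ancestor of f4ff3ec.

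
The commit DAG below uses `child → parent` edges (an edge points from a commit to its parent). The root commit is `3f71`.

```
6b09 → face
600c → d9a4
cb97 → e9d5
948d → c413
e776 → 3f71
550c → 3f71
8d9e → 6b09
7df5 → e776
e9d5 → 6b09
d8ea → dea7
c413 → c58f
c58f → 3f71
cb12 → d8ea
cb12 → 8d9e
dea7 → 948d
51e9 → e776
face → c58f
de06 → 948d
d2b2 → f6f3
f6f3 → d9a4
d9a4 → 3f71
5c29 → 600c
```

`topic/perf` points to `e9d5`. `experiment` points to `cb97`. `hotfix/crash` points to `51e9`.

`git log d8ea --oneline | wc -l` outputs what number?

Walking parent pointers from d8ea: reachable set = {3f71, 948d, c413, c58f, d8ea, dea7}.
That is 6 commits.

6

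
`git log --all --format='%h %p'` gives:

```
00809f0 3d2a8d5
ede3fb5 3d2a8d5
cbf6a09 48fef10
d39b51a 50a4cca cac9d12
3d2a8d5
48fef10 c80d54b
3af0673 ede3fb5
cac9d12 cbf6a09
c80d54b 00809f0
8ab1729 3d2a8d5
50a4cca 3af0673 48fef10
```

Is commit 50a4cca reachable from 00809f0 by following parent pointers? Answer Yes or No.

Ancestors of 00809f0: {00809f0, 3d2a8d5}.
50a4cca is not in that set, so it is not an ancestor of 00809f0.

No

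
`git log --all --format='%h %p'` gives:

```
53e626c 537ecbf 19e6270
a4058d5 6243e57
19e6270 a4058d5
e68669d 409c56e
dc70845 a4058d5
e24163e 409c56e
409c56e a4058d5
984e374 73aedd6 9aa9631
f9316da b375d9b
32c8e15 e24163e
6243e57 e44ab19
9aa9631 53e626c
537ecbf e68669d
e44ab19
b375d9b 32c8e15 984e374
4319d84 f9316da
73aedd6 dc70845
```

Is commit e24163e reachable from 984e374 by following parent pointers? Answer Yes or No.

Ancestors of 984e374: {19e6270, 409c56e, 537ecbf, 53e626c, 6243e57, 73aedd6, 984e374, 9aa9631, a4058d5, dc70845, e44ab19, e68669d}.
e24163e is not in that set, so it is not an ancestor of 984e374.

No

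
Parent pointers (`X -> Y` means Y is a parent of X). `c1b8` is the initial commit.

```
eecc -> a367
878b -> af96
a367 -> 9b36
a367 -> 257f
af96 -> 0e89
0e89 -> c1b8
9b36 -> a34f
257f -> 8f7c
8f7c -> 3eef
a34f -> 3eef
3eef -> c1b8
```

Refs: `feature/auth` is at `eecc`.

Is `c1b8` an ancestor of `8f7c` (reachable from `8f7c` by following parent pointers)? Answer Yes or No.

Yes

Ancestors of 8f7c (commits reachable by following parents): {3eef, 8f7c, c1b8}.
c1b8 is in that set, so it is an ancestor of 8f7c.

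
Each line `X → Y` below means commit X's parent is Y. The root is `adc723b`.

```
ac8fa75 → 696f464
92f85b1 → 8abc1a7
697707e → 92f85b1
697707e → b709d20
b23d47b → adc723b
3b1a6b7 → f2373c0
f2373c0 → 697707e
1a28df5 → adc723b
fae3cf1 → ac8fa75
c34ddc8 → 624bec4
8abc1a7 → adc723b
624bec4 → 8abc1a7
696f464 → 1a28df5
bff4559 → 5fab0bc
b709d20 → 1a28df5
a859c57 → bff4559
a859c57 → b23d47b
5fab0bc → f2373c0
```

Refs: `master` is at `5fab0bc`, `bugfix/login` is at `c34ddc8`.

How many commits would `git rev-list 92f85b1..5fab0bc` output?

Reachable from 5fab0bc: {1a28df5, 5fab0bc, 697707e, 8abc1a7, 92f85b1, adc723b, b709d20, f2373c0}.
Reachable from 92f85b1: {8abc1a7, 92f85b1, adc723b}.
In 5fab0bc's history but not 92f85b1's: {1a28df5, 5fab0bc, 697707e, b709d20, f2373c0} — 5 commits.

5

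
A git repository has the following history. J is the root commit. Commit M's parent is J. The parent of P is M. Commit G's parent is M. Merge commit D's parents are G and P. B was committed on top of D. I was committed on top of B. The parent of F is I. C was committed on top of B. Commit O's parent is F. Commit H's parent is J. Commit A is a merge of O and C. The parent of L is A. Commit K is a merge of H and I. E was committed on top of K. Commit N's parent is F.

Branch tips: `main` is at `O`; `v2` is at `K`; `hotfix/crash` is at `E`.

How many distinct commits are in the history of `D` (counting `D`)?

5

Walking parent pointers from D: reachable set = {D, G, J, M, P}.
That is 5 commits.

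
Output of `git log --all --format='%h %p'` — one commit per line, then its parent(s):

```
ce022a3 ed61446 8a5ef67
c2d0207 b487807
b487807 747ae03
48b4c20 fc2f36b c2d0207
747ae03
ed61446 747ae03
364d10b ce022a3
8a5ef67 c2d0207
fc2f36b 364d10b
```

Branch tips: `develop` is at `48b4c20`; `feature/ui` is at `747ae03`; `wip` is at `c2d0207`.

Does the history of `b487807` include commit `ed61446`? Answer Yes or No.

Ancestors of b487807: {747ae03, b487807}.
ed61446 is not in that set, so it is not an ancestor of b487807.

No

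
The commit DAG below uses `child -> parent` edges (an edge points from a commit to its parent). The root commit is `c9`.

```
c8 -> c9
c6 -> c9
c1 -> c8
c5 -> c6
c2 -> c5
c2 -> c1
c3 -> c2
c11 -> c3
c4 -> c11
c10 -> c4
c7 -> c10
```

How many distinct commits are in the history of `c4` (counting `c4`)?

Walking parent pointers from c4: reachable set = {c1, c11, c2, c3, c4, c5, c6, c8, c9}.
That is 9 commits.

9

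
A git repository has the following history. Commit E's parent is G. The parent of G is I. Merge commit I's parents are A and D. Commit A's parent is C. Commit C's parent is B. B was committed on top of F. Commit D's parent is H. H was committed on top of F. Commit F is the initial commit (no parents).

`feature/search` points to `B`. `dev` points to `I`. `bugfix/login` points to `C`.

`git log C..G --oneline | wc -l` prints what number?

5

Reachable from G: {A, B, C, D, F, G, H, I}.
Reachable from C: {B, C, F}.
In G's history but not C's: {A, D, G, H, I} — 5 commits.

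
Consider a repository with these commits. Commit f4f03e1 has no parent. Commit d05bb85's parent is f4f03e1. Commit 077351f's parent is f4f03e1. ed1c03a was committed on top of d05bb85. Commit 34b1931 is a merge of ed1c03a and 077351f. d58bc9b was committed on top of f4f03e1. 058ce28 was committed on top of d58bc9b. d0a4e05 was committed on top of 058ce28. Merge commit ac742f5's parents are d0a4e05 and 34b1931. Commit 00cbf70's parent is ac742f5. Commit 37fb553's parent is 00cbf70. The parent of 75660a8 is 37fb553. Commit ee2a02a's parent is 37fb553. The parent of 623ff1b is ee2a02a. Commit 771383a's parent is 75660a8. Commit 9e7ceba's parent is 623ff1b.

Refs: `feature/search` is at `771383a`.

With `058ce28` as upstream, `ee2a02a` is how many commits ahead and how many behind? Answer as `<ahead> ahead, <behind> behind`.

9 ahead, 0 behind

Reachable from ee2a02a: {00cbf70, 058ce28, 077351f, 34b1931, 37fb553, ac742f5, d05bb85, d0a4e05, d58bc9b, ed1c03a, ee2a02a, f4f03e1}.
Reachable from 058ce28: {058ce28, d58bc9b, f4f03e1}.
Only in ee2a02a's history (ahead): {00cbf70, 077351f, 34b1931, 37fb553, ac742f5, d05bb85, d0a4e05, ed1c03a, ee2a02a} — 9.
Only in 058ce28's history (behind): {} — 0.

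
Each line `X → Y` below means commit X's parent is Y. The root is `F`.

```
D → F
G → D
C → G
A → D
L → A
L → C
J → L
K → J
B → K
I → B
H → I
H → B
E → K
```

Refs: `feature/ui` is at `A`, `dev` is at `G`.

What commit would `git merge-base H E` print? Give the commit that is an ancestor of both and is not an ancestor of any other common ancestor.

K

Ancestors of H: {A, B, C, D, F, G, H, I, J, K, L}.
Ancestors of E: {A, C, D, E, F, G, J, K, L}.
Common ancestors: {A, C, D, F, G, J, K, L}.
Among these, K is not an ancestor of any other common ancestor — it is the merge base.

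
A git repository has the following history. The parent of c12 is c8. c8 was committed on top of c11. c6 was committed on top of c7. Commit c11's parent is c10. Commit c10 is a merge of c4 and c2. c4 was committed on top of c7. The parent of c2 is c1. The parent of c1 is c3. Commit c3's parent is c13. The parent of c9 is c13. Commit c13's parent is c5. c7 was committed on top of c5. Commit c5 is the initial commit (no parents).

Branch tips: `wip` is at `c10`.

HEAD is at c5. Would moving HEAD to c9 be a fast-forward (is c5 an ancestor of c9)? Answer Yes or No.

A fast-forward from c5 to c9 is possible iff c5 is an ancestor of c9.
Ancestors of c9: {c13, c5, c9}.
c5 is among them, so fast-forward is possible.

Yes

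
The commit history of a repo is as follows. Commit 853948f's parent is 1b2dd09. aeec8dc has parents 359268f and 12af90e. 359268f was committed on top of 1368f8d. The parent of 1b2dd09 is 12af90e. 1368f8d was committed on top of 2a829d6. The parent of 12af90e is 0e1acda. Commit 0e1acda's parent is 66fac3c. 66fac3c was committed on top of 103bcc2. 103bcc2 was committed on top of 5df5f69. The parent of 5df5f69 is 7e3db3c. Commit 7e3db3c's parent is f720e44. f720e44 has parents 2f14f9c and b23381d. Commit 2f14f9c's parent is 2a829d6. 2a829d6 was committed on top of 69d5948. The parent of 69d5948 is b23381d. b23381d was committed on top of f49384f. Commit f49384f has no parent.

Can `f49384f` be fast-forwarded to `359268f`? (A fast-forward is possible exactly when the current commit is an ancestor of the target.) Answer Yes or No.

A fast-forward from f49384f to 359268f is possible iff f49384f is an ancestor of 359268f.
Ancestors of 359268f: {1368f8d, 2a829d6, 359268f, 69d5948, b23381d, f49384f}.
f49384f is among them, so fast-forward is possible.

Yes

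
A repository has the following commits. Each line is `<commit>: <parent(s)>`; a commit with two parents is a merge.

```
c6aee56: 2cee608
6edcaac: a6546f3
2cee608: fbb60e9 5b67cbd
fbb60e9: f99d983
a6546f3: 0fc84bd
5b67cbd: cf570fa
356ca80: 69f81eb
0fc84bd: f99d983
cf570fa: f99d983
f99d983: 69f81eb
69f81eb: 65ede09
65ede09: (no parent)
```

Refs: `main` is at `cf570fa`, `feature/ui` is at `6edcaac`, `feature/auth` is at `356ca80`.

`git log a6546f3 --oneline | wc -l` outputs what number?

Walking parent pointers from a6546f3: reachable set = {0fc84bd, 65ede09, 69f81eb, a6546f3, f99d983}.
That is 5 commits.

5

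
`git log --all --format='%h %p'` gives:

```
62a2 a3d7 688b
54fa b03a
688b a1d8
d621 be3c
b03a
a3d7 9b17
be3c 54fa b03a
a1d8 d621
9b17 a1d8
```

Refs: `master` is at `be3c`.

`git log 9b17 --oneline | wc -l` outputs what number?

Walking parent pointers from 9b17: reachable set = {54fa, 9b17, a1d8, b03a, be3c, d621}.
That is 6 commits.

6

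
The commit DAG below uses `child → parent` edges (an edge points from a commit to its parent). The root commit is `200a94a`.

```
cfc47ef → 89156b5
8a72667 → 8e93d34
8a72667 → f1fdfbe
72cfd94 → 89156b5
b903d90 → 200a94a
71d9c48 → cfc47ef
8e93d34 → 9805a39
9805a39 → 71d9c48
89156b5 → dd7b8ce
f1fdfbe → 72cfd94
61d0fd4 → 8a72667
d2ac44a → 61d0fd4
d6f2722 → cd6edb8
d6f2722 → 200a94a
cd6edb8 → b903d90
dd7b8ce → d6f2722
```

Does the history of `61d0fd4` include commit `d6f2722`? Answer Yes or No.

Yes

Ancestors of 61d0fd4 (commits reachable by following parents): {200a94a, 61d0fd4, 71d9c48, 72cfd94, 89156b5, 8a72667, 8e93d34, 9805a39, b903d90, cd6edb8, cfc47ef, d6f2722, dd7b8ce, f1fdfbe}.
d6f2722 is in that set, so it is an ancestor of 61d0fd4.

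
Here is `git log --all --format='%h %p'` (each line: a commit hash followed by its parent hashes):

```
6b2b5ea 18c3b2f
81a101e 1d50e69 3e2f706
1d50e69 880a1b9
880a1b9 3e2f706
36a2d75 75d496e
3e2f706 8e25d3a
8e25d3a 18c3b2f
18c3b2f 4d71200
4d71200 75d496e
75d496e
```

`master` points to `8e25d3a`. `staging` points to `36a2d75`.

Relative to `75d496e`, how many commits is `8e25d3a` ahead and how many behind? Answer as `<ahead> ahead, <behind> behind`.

Reachable from 8e25d3a: {18c3b2f, 4d71200, 75d496e, 8e25d3a}.
Reachable from 75d496e: {75d496e}.
Only in 8e25d3a's history (ahead): {18c3b2f, 4d71200, 8e25d3a} — 3.
Only in 75d496e's history (behind): {} — 0.

3 ahead, 0 behind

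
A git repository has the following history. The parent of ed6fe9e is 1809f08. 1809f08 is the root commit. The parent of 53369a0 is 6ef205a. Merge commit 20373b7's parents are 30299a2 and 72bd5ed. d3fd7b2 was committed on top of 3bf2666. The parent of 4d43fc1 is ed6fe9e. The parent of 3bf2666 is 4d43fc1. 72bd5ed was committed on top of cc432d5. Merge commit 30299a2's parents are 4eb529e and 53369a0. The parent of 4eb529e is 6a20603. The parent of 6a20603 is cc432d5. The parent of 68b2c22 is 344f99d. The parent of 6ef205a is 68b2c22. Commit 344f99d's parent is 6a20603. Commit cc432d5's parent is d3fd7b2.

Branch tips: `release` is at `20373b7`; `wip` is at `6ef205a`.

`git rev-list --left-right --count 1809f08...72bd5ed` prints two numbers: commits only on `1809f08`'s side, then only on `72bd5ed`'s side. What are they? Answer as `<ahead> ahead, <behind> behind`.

0 ahead, 6 behind

Reachable from 1809f08: {1809f08}.
Reachable from 72bd5ed: {1809f08, 3bf2666, 4d43fc1, 72bd5ed, cc432d5, d3fd7b2, ed6fe9e}.
Only in 1809f08's history (ahead): {} — 0.
Only in 72bd5ed's history (behind): {3bf2666, 4d43fc1, 72bd5ed, cc432d5, d3fd7b2, ed6fe9e} — 6.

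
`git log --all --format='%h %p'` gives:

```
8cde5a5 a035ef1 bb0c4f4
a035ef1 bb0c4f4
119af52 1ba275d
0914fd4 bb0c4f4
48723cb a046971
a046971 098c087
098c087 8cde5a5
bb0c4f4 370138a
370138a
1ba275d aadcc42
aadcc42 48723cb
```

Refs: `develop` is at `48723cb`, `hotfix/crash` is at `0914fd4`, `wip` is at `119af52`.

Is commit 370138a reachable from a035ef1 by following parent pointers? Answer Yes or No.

Ancestors of a035ef1 (commits reachable by following parents): {370138a, a035ef1, bb0c4f4}.
370138a is in that set, so it is an ancestor of a035ef1.

Yes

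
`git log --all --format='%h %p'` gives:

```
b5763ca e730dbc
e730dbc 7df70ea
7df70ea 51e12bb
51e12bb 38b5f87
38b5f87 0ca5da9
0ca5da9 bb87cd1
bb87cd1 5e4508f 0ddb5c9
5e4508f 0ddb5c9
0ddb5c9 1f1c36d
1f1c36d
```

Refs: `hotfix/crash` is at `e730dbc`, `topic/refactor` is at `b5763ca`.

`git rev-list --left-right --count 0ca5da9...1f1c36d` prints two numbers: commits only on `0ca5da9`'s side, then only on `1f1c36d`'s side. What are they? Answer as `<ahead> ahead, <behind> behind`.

4 ahead, 0 behind

Reachable from 0ca5da9: {0ca5da9, 0ddb5c9, 1f1c36d, 5e4508f, bb87cd1}.
Reachable from 1f1c36d: {1f1c36d}.
Only in 0ca5da9's history (ahead): {0ca5da9, 0ddb5c9, 5e4508f, bb87cd1} — 4.
Only in 1f1c36d's history (behind): {} — 0.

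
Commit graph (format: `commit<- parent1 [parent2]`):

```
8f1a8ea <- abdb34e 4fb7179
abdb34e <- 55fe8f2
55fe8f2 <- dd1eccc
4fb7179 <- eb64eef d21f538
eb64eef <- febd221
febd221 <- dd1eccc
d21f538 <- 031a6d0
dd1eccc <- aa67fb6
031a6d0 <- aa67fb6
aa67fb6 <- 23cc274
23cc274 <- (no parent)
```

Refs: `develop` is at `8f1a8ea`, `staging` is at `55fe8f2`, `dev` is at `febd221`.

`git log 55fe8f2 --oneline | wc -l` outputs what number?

Walking parent pointers from 55fe8f2: reachable set = {23cc274, 55fe8f2, aa67fb6, dd1eccc}.
That is 4 commits.

4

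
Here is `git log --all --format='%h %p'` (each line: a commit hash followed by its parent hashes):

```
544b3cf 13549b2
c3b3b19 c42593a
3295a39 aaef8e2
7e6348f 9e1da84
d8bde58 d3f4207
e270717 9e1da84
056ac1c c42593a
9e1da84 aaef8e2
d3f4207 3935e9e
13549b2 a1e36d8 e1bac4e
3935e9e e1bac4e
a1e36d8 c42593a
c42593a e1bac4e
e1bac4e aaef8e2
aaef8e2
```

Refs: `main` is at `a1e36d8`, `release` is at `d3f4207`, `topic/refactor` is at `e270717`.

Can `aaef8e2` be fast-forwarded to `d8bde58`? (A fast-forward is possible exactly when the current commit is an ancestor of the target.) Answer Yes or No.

Yes

A fast-forward from aaef8e2 to d8bde58 is possible iff aaef8e2 is an ancestor of d8bde58.
Ancestors of d8bde58: {3935e9e, aaef8e2, d3f4207, d8bde58, e1bac4e}.
aaef8e2 is among them, so fast-forward is possible.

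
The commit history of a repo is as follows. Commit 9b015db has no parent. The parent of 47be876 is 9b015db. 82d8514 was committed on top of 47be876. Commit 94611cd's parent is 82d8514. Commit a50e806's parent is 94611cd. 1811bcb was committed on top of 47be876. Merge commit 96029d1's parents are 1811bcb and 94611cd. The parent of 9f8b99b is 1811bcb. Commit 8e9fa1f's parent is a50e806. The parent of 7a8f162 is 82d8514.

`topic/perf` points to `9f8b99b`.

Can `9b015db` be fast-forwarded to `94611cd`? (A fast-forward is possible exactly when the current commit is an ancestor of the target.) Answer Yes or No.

A fast-forward from 9b015db to 94611cd is possible iff 9b015db is an ancestor of 94611cd.
Ancestors of 94611cd: {47be876, 82d8514, 94611cd, 9b015db}.
9b015db is among them, so fast-forward is possible.

Yes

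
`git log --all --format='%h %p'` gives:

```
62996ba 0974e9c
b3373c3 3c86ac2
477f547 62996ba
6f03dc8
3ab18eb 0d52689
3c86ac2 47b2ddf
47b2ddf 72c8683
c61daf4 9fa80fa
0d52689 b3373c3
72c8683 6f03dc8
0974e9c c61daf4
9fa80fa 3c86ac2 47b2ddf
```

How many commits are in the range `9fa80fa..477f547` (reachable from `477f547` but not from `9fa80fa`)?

4

Reachable from 477f547: {0974e9c, 3c86ac2, 477f547, 47b2ddf, 62996ba, 6f03dc8, 72c8683, 9fa80fa, c61daf4}.
Reachable from 9fa80fa: {3c86ac2, 47b2ddf, 6f03dc8, 72c8683, 9fa80fa}.
In 477f547's history but not 9fa80fa's: {0974e9c, 477f547, 62996ba, c61daf4} — 4 commits.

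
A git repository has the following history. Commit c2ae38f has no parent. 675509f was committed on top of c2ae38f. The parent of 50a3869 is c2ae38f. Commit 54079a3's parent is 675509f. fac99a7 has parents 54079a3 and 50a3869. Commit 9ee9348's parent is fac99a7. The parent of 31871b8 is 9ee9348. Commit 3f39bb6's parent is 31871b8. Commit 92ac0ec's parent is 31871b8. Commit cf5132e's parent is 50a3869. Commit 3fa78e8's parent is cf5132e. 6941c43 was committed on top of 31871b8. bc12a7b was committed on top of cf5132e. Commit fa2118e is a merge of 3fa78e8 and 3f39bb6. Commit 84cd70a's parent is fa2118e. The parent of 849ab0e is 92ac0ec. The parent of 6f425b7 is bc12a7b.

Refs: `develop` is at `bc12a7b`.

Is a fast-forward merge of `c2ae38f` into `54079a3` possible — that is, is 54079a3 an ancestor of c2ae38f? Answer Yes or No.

No

A fast-forward from 54079a3 to c2ae38f is possible iff 54079a3 is an ancestor of c2ae38f.
Ancestors of c2ae38f: {c2ae38f}.
54079a3 is not among them, so fast-forward is not possible.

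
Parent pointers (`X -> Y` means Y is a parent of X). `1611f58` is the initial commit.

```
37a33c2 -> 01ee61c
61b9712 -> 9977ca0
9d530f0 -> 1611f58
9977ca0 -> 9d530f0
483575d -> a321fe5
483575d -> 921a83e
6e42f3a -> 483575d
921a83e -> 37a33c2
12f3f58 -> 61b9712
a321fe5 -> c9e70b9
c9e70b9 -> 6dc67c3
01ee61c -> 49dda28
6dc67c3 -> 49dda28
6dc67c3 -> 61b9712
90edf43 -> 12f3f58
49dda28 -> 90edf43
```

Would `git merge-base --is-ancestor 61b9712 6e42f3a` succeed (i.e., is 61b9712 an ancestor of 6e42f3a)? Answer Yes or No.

Yes

Ancestors of 6e42f3a (commits reachable by following parents): {01ee61c, 12f3f58, 1611f58, 37a33c2, 483575d, 49dda28, 61b9712, 6dc67c3, 6e42f3a, 90edf43, 921a83e, 9977ca0, 9d530f0, a321fe5, c9e70b9}.
61b9712 is in that set, so it is an ancestor of 6e42f3a.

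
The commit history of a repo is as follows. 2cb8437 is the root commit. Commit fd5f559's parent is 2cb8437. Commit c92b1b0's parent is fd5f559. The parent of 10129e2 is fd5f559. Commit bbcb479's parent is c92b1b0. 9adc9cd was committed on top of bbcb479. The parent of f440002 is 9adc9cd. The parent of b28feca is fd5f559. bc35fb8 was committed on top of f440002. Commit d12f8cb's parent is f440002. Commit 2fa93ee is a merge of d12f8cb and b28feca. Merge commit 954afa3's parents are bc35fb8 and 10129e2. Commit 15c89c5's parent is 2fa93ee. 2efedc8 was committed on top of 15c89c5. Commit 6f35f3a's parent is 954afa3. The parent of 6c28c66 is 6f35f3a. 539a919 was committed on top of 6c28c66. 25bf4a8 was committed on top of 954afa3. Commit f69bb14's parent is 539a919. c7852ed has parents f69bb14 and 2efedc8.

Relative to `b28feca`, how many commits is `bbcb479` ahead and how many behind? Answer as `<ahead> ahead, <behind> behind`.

2 ahead, 1 behind

Reachable from bbcb479: {2cb8437, bbcb479, c92b1b0, fd5f559}.
Reachable from b28feca: {2cb8437, b28feca, fd5f559}.
Only in bbcb479's history (ahead): {bbcb479, c92b1b0} — 2.
Only in b28feca's history (behind): {b28feca} — 1.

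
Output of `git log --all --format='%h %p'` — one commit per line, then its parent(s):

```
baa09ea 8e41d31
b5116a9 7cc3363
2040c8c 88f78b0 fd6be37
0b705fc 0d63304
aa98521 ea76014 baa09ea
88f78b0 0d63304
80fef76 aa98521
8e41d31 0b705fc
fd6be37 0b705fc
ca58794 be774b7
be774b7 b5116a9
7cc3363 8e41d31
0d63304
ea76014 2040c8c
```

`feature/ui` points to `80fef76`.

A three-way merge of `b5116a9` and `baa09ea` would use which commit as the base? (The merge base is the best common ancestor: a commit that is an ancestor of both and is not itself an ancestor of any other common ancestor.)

Ancestors of b5116a9: {0b705fc, 0d63304, 7cc3363, 8e41d31, b5116a9}.
Ancestors of baa09ea: {0b705fc, 0d63304, 8e41d31, baa09ea}.
Common ancestors: {0b705fc, 0d63304, 8e41d31}.
Among these, 8e41d31 is not an ancestor of any other common ancestor — it is the merge base.

8e41d31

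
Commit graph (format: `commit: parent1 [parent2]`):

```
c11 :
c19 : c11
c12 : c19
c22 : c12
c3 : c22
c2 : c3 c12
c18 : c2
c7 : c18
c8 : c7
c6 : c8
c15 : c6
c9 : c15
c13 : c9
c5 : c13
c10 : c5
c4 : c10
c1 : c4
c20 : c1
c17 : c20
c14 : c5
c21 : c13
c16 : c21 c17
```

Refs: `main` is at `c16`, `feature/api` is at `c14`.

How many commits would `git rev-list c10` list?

15

Walking parent pointers from c10: reachable set = {c10, c11, c12, c13, c15, c18, c19, c2, c22, c3, c5, c6, c7, c8, c9}.
That is 15 commits.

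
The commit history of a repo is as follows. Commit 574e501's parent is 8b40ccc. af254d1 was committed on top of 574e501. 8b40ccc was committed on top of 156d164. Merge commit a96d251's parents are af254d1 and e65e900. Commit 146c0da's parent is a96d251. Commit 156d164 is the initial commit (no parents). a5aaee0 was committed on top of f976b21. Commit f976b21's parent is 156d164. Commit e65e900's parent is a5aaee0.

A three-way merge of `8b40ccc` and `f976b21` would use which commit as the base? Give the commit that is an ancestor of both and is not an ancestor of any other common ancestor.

156d164

Ancestors of 8b40ccc: {156d164, 8b40ccc}.
Ancestors of f976b21: {156d164, f976b21}.
Common ancestors: {156d164}.
The only common ancestor is 156d164, so it is the merge base.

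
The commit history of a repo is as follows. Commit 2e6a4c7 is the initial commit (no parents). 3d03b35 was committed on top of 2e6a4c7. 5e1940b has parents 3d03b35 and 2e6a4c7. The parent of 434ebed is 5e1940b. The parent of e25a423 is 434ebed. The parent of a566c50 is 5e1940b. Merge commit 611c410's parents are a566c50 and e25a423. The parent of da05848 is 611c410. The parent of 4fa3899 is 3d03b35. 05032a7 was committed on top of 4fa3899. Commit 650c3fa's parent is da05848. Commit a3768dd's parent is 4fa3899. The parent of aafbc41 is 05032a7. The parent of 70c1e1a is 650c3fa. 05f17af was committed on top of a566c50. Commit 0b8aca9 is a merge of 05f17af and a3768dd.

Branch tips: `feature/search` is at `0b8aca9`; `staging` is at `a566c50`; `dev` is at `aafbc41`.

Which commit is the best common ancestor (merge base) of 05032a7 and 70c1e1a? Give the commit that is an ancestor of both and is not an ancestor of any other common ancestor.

Ancestors of 05032a7: {05032a7, 2e6a4c7, 3d03b35, 4fa3899}.
Ancestors of 70c1e1a: {2e6a4c7, 3d03b35, 434ebed, 5e1940b, 611c410, 650c3fa, 70c1e1a, a566c50, da05848, e25a423}.
Common ancestors: {2e6a4c7, 3d03b35}.
Among these, 3d03b35 is not an ancestor of any other common ancestor — it is the merge base.

3d03b35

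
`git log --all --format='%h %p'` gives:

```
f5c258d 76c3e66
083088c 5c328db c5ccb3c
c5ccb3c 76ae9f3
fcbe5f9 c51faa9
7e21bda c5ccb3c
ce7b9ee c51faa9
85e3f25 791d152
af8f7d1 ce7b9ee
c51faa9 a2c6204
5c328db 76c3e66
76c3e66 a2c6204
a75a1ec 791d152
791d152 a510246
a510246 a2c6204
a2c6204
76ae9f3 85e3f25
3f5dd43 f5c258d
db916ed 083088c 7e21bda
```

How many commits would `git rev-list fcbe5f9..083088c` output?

Reachable from 083088c: {083088c, 5c328db, 76ae9f3, 76c3e66, 791d152, 85e3f25, a2c6204, a510246, c5ccb3c}.
Reachable from fcbe5f9: {a2c6204, c51faa9, fcbe5f9}.
In 083088c's history but not fcbe5f9's: {083088c, 5c328db, 76ae9f3, 76c3e66, 791d152, 85e3f25, a510246, c5ccb3c} — 8 commits.

8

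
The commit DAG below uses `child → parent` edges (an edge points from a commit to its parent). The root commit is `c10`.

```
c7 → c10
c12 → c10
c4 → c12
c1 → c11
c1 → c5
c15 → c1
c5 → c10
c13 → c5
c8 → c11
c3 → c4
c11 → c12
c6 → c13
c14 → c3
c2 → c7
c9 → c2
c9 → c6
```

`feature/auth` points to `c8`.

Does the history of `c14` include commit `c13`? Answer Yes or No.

No

Ancestors of c14: {c10, c12, c14, c3, c4}.
c13 is not in that set, so it is not an ancestor of c14.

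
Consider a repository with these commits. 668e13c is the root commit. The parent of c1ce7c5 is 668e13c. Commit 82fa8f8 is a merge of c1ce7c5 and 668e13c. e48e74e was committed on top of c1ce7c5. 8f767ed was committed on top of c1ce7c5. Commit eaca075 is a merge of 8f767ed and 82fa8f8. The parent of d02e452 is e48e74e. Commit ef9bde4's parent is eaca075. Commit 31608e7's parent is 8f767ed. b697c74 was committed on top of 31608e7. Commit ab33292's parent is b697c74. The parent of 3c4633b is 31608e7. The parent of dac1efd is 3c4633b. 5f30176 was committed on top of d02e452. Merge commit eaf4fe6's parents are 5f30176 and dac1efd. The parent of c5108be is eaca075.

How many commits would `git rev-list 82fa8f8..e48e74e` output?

Reachable from e48e74e: {668e13c, c1ce7c5, e48e74e}.
Reachable from 82fa8f8: {668e13c, 82fa8f8, c1ce7c5}.
In e48e74e's history but not 82fa8f8's: {e48e74e} — 1 commit.

1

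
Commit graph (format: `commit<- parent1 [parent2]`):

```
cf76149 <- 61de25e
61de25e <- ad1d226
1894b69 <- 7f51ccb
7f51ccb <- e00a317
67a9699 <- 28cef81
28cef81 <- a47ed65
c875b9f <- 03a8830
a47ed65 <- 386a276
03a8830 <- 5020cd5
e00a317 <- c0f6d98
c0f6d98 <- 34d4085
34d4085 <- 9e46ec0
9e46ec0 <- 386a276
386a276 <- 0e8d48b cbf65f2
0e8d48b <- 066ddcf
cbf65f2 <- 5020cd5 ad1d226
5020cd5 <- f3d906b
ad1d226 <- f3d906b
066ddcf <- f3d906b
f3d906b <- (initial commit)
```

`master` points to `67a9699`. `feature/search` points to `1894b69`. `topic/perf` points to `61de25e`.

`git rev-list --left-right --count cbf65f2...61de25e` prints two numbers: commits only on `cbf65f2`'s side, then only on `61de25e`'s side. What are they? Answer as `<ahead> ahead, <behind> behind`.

Reachable from cbf65f2: {5020cd5, ad1d226, cbf65f2, f3d906b}.
Reachable from 61de25e: {61de25e, ad1d226, f3d906b}.
Only in cbf65f2's history (ahead): {5020cd5, cbf65f2} — 2.
Only in 61de25e's history (behind): {61de25e} — 1.

2 ahead, 1 behind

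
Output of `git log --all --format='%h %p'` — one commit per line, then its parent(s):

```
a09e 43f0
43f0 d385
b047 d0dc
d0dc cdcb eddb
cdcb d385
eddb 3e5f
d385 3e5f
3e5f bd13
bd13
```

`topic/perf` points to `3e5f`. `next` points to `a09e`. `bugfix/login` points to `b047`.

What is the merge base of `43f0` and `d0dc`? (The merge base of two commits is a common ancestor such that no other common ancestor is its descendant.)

Ancestors of 43f0: {3e5f, 43f0, bd13, d385}.
Ancestors of d0dc: {3e5f, bd13, cdcb, d0dc, d385, eddb}.
Common ancestors: {3e5f, bd13, d385}.
Among these, d385 is not an ancestor of any other common ancestor — it is the merge base.

d385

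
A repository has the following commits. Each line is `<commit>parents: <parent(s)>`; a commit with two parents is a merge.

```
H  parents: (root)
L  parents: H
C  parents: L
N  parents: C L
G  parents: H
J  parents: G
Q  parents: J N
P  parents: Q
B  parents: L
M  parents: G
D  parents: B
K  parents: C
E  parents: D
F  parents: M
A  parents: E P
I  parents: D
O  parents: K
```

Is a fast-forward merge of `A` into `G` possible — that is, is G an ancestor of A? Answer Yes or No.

A fast-forward from G to A is possible iff G is an ancestor of A.
Ancestors of A: {A, B, C, D, E, G, H, J, L, N, P, Q}.
G is among them, so fast-forward is possible.

Yes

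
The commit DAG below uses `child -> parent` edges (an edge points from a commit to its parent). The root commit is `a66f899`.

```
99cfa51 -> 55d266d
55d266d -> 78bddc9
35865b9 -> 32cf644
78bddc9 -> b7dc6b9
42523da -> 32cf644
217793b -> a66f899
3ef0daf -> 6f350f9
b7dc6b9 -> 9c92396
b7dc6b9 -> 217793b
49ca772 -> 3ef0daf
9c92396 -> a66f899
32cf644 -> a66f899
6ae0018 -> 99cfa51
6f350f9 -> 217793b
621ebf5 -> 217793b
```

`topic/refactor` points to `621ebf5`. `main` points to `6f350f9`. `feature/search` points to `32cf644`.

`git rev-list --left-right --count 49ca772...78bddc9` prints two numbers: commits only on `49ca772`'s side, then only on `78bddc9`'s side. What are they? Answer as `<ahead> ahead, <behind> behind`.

Reachable from 49ca772: {217793b, 3ef0daf, 49ca772, 6f350f9, a66f899}.
Reachable from 78bddc9: {217793b, 78bddc9, 9c92396, a66f899, b7dc6b9}.
Only in 49ca772's history (ahead): {3ef0daf, 49ca772, 6f350f9} — 3.
Only in 78bddc9's history (behind): {78bddc9, 9c92396, b7dc6b9} — 3.

3 ahead, 3 behind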